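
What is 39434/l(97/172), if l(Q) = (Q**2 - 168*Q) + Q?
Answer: -1166615456/2776819 ≈ -420.13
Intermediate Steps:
l(Q) = Q**2 - 167*Q
39434/l(97/172) = 39434/(((97/172)*(-167 + 97/172))) = 39434/(((97*(1/172))*(-167 + 97*(1/172)))) = 39434/((97*(-167 + 97/172)/172)) = 39434/(((97/172)*(-28627/172))) = 39434/(-2776819/29584) = 39434*(-29584/2776819) = -1166615456/2776819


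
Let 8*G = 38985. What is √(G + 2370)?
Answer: √115890/4 ≈ 85.107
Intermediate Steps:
G = 38985/8 (G = (⅛)*38985 = 38985/8 ≈ 4873.1)
√(G + 2370) = √(38985/8 + 2370) = √(57945/8) = √115890/4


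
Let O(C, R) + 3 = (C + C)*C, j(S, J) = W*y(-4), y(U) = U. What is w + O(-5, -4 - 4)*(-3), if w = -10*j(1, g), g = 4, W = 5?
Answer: 59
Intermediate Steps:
j(S, J) = -20 (j(S, J) = 5*(-4) = -20)
O(C, R) = -3 + 2*C² (O(C, R) = -3 + (C + C)*C = -3 + (2*C)*C = -3 + 2*C²)
w = 200 (w = -10*(-20) = 200)
w + O(-5, -4 - 4)*(-3) = 200 + (-3 + 2*(-5)²)*(-3) = 200 + (-3 + 2*25)*(-3) = 200 + (-3 + 50)*(-3) = 200 + 47*(-3) = 200 - 141 = 59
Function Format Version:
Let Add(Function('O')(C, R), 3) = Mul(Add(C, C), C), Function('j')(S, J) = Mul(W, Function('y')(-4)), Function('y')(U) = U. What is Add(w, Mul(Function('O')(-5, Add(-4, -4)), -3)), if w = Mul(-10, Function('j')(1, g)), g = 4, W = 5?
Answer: 59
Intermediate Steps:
Function('j')(S, J) = -20 (Function('j')(S, J) = Mul(5, -4) = -20)
Function('O')(C, R) = Add(-3, Mul(2, Pow(C, 2))) (Function('O')(C, R) = Add(-3, Mul(Add(C, C), C)) = Add(-3, Mul(Mul(2, C), C)) = Add(-3, Mul(2, Pow(C, 2))))
w = 200 (w = Mul(-10, -20) = 200)
Add(w, Mul(Function('O')(-5, Add(-4, -4)), -3)) = Add(200, Mul(Add(-3, Mul(2, Pow(-5, 2))), -3)) = Add(200, Mul(Add(-3, Mul(2, 25)), -3)) = Add(200, Mul(Add(-3, 50), -3)) = Add(200, Mul(47, -3)) = Add(200, -141) = 59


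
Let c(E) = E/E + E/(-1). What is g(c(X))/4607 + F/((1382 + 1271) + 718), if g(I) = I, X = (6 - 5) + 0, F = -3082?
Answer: -3082/3371 ≈ -0.91427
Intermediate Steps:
X = 1 (X = 1 + 0 = 1)
c(E) = 1 - E (c(E) = 1 + E*(-1) = 1 - E)
g(c(X))/4607 + F/((1382 + 1271) + 718) = (1 - 1*1)/4607 - 3082/((1382 + 1271) + 718) = (1 - 1)*(1/4607) - 3082/(2653 + 718) = 0*(1/4607) - 3082/3371 = 0 - 3082*1/3371 = 0 - 3082/3371 = -3082/3371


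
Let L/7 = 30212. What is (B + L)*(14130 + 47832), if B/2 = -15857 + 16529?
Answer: 13187248536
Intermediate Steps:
B = 1344 (B = 2*(-15857 + 16529) = 2*672 = 1344)
L = 211484 (L = 7*30212 = 211484)
(B + L)*(14130 + 47832) = (1344 + 211484)*(14130 + 47832) = 212828*61962 = 13187248536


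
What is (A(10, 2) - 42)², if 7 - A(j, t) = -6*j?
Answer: 625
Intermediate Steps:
A(j, t) = 7 + 6*j (A(j, t) = 7 - (-6)*j = 7 + 6*j)
(A(10, 2) - 42)² = ((7 + 6*10) - 42)² = ((7 + 60) - 42)² = (67 - 42)² = 25² = 625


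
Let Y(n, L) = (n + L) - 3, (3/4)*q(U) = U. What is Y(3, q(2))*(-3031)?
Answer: -24248/3 ≈ -8082.7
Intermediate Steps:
q(U) = 4*U/3
Y(n, L) = -3 + L + n (Y(n, L) = (L + n) - 3 = -3 + L + n)
Y(3, q(2))*(-3031) = (-3 + (4/3)*2 + 3)*(-3031) = (-3 + 8/3 + 3)*(-3031) = (8/3)*(-3031) = -24248/3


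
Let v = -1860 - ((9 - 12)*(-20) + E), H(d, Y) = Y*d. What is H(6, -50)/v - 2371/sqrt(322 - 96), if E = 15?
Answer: 20/129 - 2371*sqrt(226)/226 ≈ -157.56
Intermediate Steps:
v = -1935 (v = -1860 - ((9 - 12)*(-20) + 15) = -1860 - (-3*(-20) + 15) = -1860 - (60 + 15) = -1860 - 1*75 = -1860 - 75 = -1935)
H(6, -50)/v - 2371/sqrt(322 - 96) = -50*6/(-1935) - 2371/sqrt(322 - 96) = -300*(-1/1935) - 2371*sqrt(226)/226 = 20/129 - 2371*sqrt(226)/226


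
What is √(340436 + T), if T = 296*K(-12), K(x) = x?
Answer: 2*√84221 ≈ 580.42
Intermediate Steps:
T = -3552 (T = 296*(-12) = -3552)
√(340436 + T) = √(340436 - 3552) = √336884 = 2*√84221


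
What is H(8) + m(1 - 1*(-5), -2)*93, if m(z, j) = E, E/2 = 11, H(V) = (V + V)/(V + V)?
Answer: 2047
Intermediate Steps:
H(V) = 1 (H(V) = (2*V)/((2*V)) = (2*V)*(1/(2*V)) = 1)
E = 22 (E = 2*11 = 22)
m(z, j) = 22
H(8) + m(1 - 1*(-5), -2)*93 = 1 + 22*93 = 1 + 2046 = 2047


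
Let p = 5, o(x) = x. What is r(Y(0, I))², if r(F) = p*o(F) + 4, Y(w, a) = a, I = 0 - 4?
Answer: 256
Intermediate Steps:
I = -4
r(F) = 4 + 5*F (r(F) = 5*F + 4 = 4 + 5*F)
r(Y(0, I))² = (4 + 5*(-4))² = (4 - 20)² = (-16)² = 256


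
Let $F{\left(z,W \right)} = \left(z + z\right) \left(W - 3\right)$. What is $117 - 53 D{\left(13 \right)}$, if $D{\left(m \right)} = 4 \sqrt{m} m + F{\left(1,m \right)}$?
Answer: $-943 - 2756 \sqrt{13} \approx -10880.0$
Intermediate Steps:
$F{\left(z,W \right)} = 2 z \left(-3 + W\right)$
$D{\left(m \right)} = -6 + 2 m + 4 m^{\frac{3}{2}}$ ($D{\left(m \right)} = 4 \sqrt{m} m + 2 \cdot 1 \left(-3 + m\right) = 4 m^{\frac{3}{2}} + \left(-6 + 2 m\right) = -6 + 2 m + 4 m^{\frac{3}{2}}$)
$117 - 53 D{\left(13 \right)} = 117 - 53 \left(-6 + 2 \cdot 13 + 4 \cdot 13^{\frac{3}{2}}\right) = 117 - 53 \left(-6 + 26 + 4 \cdot 13 \sqrt{13}\right) = 117 - 53 \left(-6 + 26 + 52 \sqrt{13}\right) = 117 - 53 \left(20 + 52 \sqrt{13}\right) = 117 - \left(1060 + 2756 \sqrt{13}\right) = -943 - 2756 \sqrt{13}$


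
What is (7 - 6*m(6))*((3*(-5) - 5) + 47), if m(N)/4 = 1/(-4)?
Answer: 351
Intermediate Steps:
m(N) = -1 (m(N) = 4/(-4) = 4*(-¼) = -1)
(7 - 6*m(6))*((3*(-5) - 5) + 47) = (7 - 6*(-1))*((3*(-5) - 5) + 47) = (7 + 6)*((-15 - 5) + 47) = 13*(-20 + 47) = 13*27 = 351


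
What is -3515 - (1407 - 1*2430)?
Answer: -2492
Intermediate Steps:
-3515 - (1407 - 1*2430) = -3515 - (1407 - 2430) = -3515 - 1*(-1023) = -3515 + 1023 = -2492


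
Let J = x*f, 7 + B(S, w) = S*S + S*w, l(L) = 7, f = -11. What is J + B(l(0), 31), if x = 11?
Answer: 138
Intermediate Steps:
B(S, w) = -7 + S² + S*w (B(S, w) = -7 + (S*S + S*w) = -7 + (S² + S*w) = -7 + S² + S*w)
J = -121 (J = 11*(-11) = -121)
J + B(l(0), 31) = -121 + (-7 + 7² + 7*31) = -121 + (-7 + 49 + 217) = -121 + 259 = 138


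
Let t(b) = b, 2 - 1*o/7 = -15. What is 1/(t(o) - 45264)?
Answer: -1/45145 ≈ -2.2151e-5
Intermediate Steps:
o = 119 (o = 14 - 7*(-15) = 14 + 105 = 119)
1/(t(o) - 45264) = 1/(119 - 45264) = 1/(-45145) = -1/45145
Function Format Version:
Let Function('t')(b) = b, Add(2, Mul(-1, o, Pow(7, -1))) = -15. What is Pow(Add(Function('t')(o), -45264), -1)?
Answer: Rational(-1, 45145) ≈ -2.2151e-5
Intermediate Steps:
o = 119 (o = Add(14, Mul(-7, -15)) = Add(14, 105) = 119)
Pow(Add(Function('t')(o), -45264), -1) = Pow(Add(119, -45264), -1) = Pow(-45145, -1) = Rational(-1, 45145)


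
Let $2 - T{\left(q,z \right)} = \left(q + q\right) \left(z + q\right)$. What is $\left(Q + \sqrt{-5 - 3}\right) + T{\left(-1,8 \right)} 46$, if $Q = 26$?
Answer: $762 + 2 i \sqrt{2} \approx 762.0 + 2.8284 i$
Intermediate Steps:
$T{\left(q,z \right)} = 2 - 2 q \left(q + z\right)$ ($T{\left(q,z \right)} = 2 - \left(q + q\right) \left(z + q\right) = 2 - 2 q \left(q + z\right)$)
$\left(Q + \sqrt{-5 - 3}\right) + T{\left(-1,8 \right)} 46 = \left(26 + \sqrt{-5 - 3}\right) + \left(2 - 2 \left(-1\right)^{2} - \left(-2\right) 8\right) 46 = \left(26 + \sqrt{-8}\right) + \left(2 - 2 + 16\right) 46 = \left(26 + 2 i \sqrt{2}\right) + \left(2 - 2 + 16\right) 46 = \left(26 + 2 i \sqrt{2}\right) + 16 \cdot 46 = \left(26 + 2 i \sqrt{2}\right) + 736 = 762 + 2 i \sqrt{2}$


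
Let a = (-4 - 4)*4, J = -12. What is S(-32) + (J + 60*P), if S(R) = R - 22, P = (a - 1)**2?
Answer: 65274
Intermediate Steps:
a = -32 (a = -8*4 = -32)
P = 1089 (P = (-32 - 1)**2 = (-33)**2 = 1089)
S(R) = -22 + R
S(-32) + (J + 60*P) = (-22 - 32) + (-12 + 60*1089) = -54 + (-12 + 65340) = -54 + 65328 = 65274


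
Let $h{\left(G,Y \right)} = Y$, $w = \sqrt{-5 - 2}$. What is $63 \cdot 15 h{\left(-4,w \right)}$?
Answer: $945 i \sqrt{7} \approx 2500.2 i$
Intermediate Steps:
$w = i \sqrt{7}$ ($w = \sqrt{-7} = i \sqrt{7} \approx 2.6458 i$)
$63 \cdot 15 h{\left(-4,w \right)} = 63 \cdot 15 i \sqrt{7} = 945 i \sqrt{7}$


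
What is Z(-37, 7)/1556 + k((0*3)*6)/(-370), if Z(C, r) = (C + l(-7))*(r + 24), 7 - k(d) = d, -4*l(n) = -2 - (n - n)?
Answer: -429547/575720 ≈ -0.74610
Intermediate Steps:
l(n) = ½ (l(n) = -(-2 - (n - n))/4 = -(-2 - 1*0)/4 = -(-2 + 0)/4 = -¼*(-2) = ½)
k(d) = 7 - d
Z(C, r) = (½ + C)*(24 + r) (Z(C, r) = (C + ½)*(r + 24) = (½ + C)*(24 + r))
Z(-37, 7)/1556 + k((0*3)*6)/(-370) = (12 + (½)*7 + 24*(-37) - 37*7)/1556 + (7 - 0*3*6)/(-370) = (12 + 7/2 - 888 - 259)*(1/1556) + (7 - 0*6)*(-1/370) = -2263/2*1/1556 + (7 - 1*0)*(-1/370) = -2263/3112 + (7 + 0)*(-1/370) = -2263/3112 + 7*(-1/370) = -2263/3112 - 7/370 = -429547/575720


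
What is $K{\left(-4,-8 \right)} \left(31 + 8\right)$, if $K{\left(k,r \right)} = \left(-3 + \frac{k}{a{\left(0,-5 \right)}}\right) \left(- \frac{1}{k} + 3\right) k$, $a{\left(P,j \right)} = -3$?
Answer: $845$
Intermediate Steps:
$K{\left(k,r \right)} = k \left(-3 - \frac{k}{3}\right) \left(3 - \frac{1}{k}\right)$ ($K{\left(k,r \right)} = \left(-3 + \frac{k}{-3}\right) \left(- \frac{1}{k} + 3\right) k = \left(-3 + k \left(- \frac{1}{3}\right)\right) \left(3 - \frac{1}{k}\right) k = \left(-3 - \frac{k}{3}\right) k \left(3 - \frac{1}{k}\right) = k \left(-3 - \frac{k}{3}\right) \left(3 - \frac{1}{k}\right)$)
$K{\left(-4,-8 \right)} \left(31 + 8\right) = \left(3 - \left(-4\right)^{2} - - \frac{104}{3}\right) \left(31 + 8\right) = \left(3 - 16 + \frac{104}{3}\right) 39 = \frac{65}{3} \cdot 39 = 845$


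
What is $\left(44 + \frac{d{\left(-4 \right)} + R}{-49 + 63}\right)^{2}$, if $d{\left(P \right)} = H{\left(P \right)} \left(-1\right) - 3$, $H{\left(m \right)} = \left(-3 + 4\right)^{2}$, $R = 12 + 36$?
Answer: $\frac{108900}{49} \approx 2222.4$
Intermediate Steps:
$R = 48$
$H{\left(m \right)} = 1$ ($H{\left(m \right)} = 1^{2} = 1$)
$d{\left(P \right)} = -4$ ($d{\left(P \right)} = 1 \left(-1\right) - 3 = -1 - 3 = -4$)
$\left(44 + \frac{d{\left(-4 \right)} + R}{-49 + 63}\right)^{2} = \left(44 + \frac{-4 + 48}{-49 + 63}\right)^{2} = \left(44 + \frac{44}{14}\right)^{2} = \left(44 + 44 \cdot \frac{1}{14}\right)^{2} = \left(44 + \frac{22}{7}\right)^{2} = \left(\frac{330}{7}\right)^{2} = \frac{108900}{49}$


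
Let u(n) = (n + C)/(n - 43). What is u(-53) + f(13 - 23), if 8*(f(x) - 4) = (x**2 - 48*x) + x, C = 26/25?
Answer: 60633/800 ≈ 75.791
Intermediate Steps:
C = 26/25 (C = 26*(1/25) = 26/25 ≈ 1.0400)
u(n) = (26/25 + n)/(-43 + n) (u(n) = (n + 26/25)/(n - 43) = (26/25 + n)/(-43 + n))
f(x) = 4 - 47*x/8 + x**2/8 (f(x) = 4 + ((x**2 - 48*x) + x)/8 = 4 + (x**2 - 47*x)/8 = 4 + (-47*x/8 + x**2/8) = 4 - 47*x/8 + x**2/8)
u(-53) + f(13 - 23) = (26/25 - 53)/(-43 - 53) + (4 - 47*(13 - 23)/8 + (13 - 23)**2/8) = -1299/25/(-96) + (4 - 47/8*(-10) + (1/8)*(-10)**2) = -1/96*(-1299/25) + (4 + 235/4 + (1/8)*100) = 433/800 + (4 + 235/4 + 25/2) = 433/800 + 301/4 = 60633/800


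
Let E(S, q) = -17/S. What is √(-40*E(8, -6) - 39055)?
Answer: 3*I*√4330 ≈ 197.41*I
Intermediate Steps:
√(-40*E(8, -6) - 39055) = √(-(-680)/8 - 39055) = √(-40*(-17/8) - 39055) = √(85 - 39055) = √(-38970) = 3*I*√4330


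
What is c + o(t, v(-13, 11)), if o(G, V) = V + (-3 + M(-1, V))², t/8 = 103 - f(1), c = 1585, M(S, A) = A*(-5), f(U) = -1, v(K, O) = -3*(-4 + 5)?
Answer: 1726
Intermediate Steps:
v(K, O) = -3 (v(K, O) = -3*1 = -3)
M(S, A) = -5*A
t = 832 (t = 8*(103 - 1*(-1)) = 8*(103 + 1) = 8*104 = 832)
o(G, V) = V + (-3 - 5*V)²
c + o(t, v(-13, 11)) = 1585 + (-3 + (3 + 5*(-3))²) = 1585 + (-3 + (3 - 15)²) = 1585 + (-3 + (-12)²) = 1585 + (-3 + 144) = 1585 + 141 = 1726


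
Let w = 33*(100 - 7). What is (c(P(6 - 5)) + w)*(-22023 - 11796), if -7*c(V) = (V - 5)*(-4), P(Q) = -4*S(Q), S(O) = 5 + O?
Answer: -722610573/7 ≈ -1.0323e+8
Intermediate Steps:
w = 3069 (w = 33*93 = 3069)
P(Q) = -20 - 4*Q (P(Q) = -4*(5 + Q) = -20 - 4*Q)
c(V) = -20/7 + 4*V/7 (c(V) = -(V - 5)*(-4)/7 = -(-5 + V)*(-4)/7 = -(20 - 4*V)/7 = -20/7 + 4*V/7)
(c(P(6 - 5)) + w)*(-22023 - 11796) = ((-20/7 + 4*(-20 - 4*(6 - 5))/7) + 3069)*(-22023 - 11796) = ((-20/7 + 4*(-20 - 4*1)/7) + 3069)*(-33819) = ((-20/7 + 4*(-20 - 4)/7) + 3069)*(-33819) = ((-20/7 + (4/7)*(-24)) + 3069)*(-33819) = ((-20/7 - 96/7) + 3069)*(-33819) = (-116/7 + 3069)*(-33819) = (21367/7)*(-33819) = -722610573/7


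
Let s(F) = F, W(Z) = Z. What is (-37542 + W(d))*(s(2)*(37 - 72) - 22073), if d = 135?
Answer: 828303201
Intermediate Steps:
(-37542 + W(d))*(s(2)*(37 - 72) - 22073) = (-37542 + 135)*(2*(37 - 72) - 22073) = -37407*(2*(-35) - 22073) = -37407*(-70 - 22073) = -37407*(-22143) = 828303201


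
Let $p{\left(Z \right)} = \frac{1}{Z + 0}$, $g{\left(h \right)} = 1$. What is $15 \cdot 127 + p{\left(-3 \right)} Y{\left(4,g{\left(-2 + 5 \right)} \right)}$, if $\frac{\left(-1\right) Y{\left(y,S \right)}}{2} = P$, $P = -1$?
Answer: $\frac{5713}{3} \approx 1904.3$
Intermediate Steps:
$Y{\left(y,S \right)} = 2$ ($Y{\left(y,S \right)} = \left(-2\right) \left(-1\right) = 2$)
$p{\left(Z \right)} = \frac{1}{Z}$
$15 \cdot 127 + p{\left(-3 \right)} Y{\left(4,g{\left(-2 + 5 \right)} \right)} = 15 \cdot 127 + \frac{1}{-3} \cdot 2 = 1905 - \frac{2}{3} = \frac{5713}{3}$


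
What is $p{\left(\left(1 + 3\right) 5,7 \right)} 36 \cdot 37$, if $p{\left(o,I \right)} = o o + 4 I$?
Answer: $570096$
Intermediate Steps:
$p{\left(o,I \right)} = o^{2} + 4 I$
$p{\left(\left(1 + 3\right) 5,7 \right)} 36 \cdot 37 = \left(\left(\left(1 + 3\right) 5\right)^{2} + 4 \cdot 7\right) 36 \cdot 37 = \left(\left(4 \cdot 5\right)^{2} + 28\right) 36 \cdot 37 = \left(20^{2} + 28\right) 36 \cdot 37 = \left(400 + 28\right) 36 \cdot 37 = 428 \cdot 36 \cdot 37 = 15408 \cdot 37 = 570096$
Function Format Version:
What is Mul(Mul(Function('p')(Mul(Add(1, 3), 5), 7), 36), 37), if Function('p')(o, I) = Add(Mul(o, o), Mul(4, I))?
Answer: 570096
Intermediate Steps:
Function('p')(o, I) = Add(Pow(o, 2), Mul(4, I))
Mul(Mul(Function('p')(Mul(Add(1, 3), 5), 7), 36), 37) = Mul(Mul(Add(Pow(Mul(Add(1, 3), 5), 2), Mul(4, 7)), 36), 37) = Mul(Mul(Add(Pow(Mul(4, 5), 2), 28), 36), 37) = Mul(Mul(Add(Pow(20, 2), 28), 36), 37) = Mul(Mul(Add(400, 28), 36), 37) = Mul(Mul(428, 36), 37) = Mul(15408, 37) = 570096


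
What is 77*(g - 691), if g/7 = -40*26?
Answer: -613767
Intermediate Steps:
g = -7280 (g = 7*(-40*26) = 7*(-1040) = -7280)
77*(g - 691) = 77*(-7280 - 691) = 77*(-7971) = -613767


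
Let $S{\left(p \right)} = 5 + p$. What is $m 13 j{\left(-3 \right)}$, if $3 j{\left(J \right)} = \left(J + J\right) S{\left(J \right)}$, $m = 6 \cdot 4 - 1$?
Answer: $-1196$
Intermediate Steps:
$m = 23$ ($m = 24 - 1 = 23$)
$j{\left(J \right)} = \frac{2 J \left(5 + J\right)}{3}$ ($j{\left(J \right)} = \frac{\left(J + J\right) \left(5 + J\right)}{3} = \frac{2 J \left(5 + J\right)}{3}$)
$m 13 j{\left(-3 \right)} = 23 \cdot 13 \cdot \frac{2}{3} \left(-3\right) \left(5 - 3\right) = 299 \cdot \frac{2}{3} \left(-3\right) 2 = 299 \left(-4\right) = -1196$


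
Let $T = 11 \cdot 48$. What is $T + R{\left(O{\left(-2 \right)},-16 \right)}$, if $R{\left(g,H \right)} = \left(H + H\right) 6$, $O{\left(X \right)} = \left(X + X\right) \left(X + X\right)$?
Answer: $336$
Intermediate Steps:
$O{\left(X \right)} = 4 X^{2}$ ($O{\left(X \right)} = 2 X 2 X = 4 X^{2}$)
$T = 528$
$R{\left(g,H \right)} = 12 H$ ($R{\left(g,H \right)} = 2 H 6 = 12 H$)
$T + R{\left(O{\left(-2 \right)},-16 \right)} = 528 + 12 \left(-16\right) = 528 - 192 = 336$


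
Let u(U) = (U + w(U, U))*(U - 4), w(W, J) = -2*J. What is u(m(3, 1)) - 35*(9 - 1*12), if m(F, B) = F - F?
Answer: 105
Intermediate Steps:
m(F, B) = 0
u(U) = -U*(-4 + U) (u(U) = (U - 2*U)*(U - 4) = (-U)*(-4 + U) = -U*(-4 + U))
u(m(3, 1)) - 35*(9 - 1*12) = 0*(4 - 1*0) - 35*(9 - 1*12) = 0*(4 + 0) - 35*(9 - 12) = 0*4 - 35*(-3) = 0 + 105 = 105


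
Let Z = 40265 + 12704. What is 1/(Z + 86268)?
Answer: 1/139237 ≈ 7.1820e-6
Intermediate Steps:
Z = 52969
1/(Z + 86268) = 1/(52969 + 86268) = 1/139237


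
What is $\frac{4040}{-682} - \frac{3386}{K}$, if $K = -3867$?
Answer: $- \frac{6656714}{1318647} \approx -5.0481$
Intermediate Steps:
$\frac{4040}{-682} - \frac{3386}{K} = \frac{4040}{-682} - \frac{3386}{-3867} = 4040 \left(- \frac{1}{682}\right) - - \frac{3386}{3867} = - \frac{2020}{341} + \frac{3386}{3867} = - \frac{6656714}{1318647}$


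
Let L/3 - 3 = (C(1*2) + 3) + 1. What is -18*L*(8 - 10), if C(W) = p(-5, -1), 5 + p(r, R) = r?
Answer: -324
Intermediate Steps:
p(r, R) = -5 + r
C(W) = -10 (C(W) = -5 - 5 = -10)
L = -9 (L = 9 + 3*((-10 + 3) + 1) = 9 + 3*(-7 + 1) = 9 + 3*(-6) = 9 - 18 = -9)
-18*L*(8 - 10) = -(-162)*(8 - 10) = -(-162)*(-2) = -18*18 = -324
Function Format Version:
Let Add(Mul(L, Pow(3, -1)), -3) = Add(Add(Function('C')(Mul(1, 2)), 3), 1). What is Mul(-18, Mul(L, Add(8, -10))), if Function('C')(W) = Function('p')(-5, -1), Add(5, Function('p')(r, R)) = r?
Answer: -324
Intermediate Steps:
Function('p')(r, R) = Add(-5, r)
Function('C')(W) = -10 (Function('C')(W) = Add(-5, -5) = -10)
L = -9 (L = Add(9, Mul(3, Add(Add(-10, 3), 1))) = Add(9, Mul(3, Add(-7, 1))) = Add(9, Mul(3, -6)) = Add(9, -18) = -9)
Mul(-18, Mul(L, Add(8, -10))) = Mul(-18, Mul(-9, Add(8, -10))) = Mul(-18, Mul(-9, -2)) = Mul(-18, 18) = -324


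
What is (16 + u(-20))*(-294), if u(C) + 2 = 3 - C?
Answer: -10878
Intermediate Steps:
u(C) = 1 - C (u(C) = -2 + (3 - C) = 1 - C)
(16 + u(-20))*(-294) = (16 + (1 - 1*(-20)))*(-294) = (16 + (1 + 20))*(-294) = (16 + 21)*(-294) = 37*(-294) = -10878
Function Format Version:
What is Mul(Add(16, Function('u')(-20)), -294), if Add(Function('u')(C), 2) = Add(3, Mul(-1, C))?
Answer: -10878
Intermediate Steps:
Function('u')(C) = Add(1, Mul(-1, C)) (Function('u')(C) = Add(-2, Add(3, Mul(-1, C))) = Add(1, Mul(-1, C)))
Mul(Add(16, Function('u')(-20)), -294) = Mul(Add(16, Add(1, Mul(-1, -20))), -294) = Mul(Add(16, Add(1, 20)), -294) = Mul(Add(16, 21), -294) = Mul(37, -294) = -10878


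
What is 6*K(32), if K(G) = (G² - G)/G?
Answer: 186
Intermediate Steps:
K(G) = (G² - G)/G
6*K(32) = 6*(-1 + 32) = 6*31 = 186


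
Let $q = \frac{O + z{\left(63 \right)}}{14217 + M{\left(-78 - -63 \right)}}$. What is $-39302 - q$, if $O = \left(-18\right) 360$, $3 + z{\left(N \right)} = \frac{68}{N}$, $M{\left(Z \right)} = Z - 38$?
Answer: $- \frac{35070023903}{892332} \approx -39302.0$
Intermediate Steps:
$M{\left(Z \right)} = -38 + Z$ ($M{\left(Z \right)} = Z - 38 = -38 + Z$)
$z{\left(N \right)} = -3 + \frac{68}{N}$
$O = -6480$
$q = - \frac{408361}{892332}$ ($q = \frac{-6480 - \left(3 - \frac{68}{63}\right)}{14217 - 53} = \frac{-6480 + \left(-3 + 68 \cdot \frac{1}{63}\right)}{14217 + \left(-38 + \left(-78 + 63\right)\right)} = \frac{-6480 + \left(-3 + \frac{68}{63}\right)}{14217 - 53} = \frac{-6480 - \frac{121}{63}}{14217 - 53} = - \frac{408361}{63 \cdot 14164} = \left(- \frac{408361}{63}\right) \frac{1}{14164} = - \frac{408361}{892332} \approx -0.45763$)
$-39302 - q = -39302 - - \frac{408361}{892332} = -39302 + \frac{408361}{892332} = - \frac{35070023903}{892332}$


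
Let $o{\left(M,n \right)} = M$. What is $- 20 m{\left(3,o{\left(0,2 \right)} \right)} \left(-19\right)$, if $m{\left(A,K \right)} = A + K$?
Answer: $1140$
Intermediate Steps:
$- 20 m{\left(3,o{\left(0,2 \right)} \right)} \left(-19\right) = - 20 \left(3 + 0\right) \left(-19\right) = \left(-20\right) 3 \left(-19\right) = \left(-60\right) \left(-19\right) = 1140$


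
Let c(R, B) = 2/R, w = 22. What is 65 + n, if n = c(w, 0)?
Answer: 716/11 ≈ 65.091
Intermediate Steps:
n = 1/11 (n = 2/22 = 2*(1/22) = 1/11 ≈ 0.090909)
65 + n = 65 + 1/11 = 716/11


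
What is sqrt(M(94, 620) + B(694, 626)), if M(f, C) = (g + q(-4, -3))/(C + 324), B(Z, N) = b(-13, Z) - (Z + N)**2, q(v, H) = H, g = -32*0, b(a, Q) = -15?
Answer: I*sqrt(97045546017)/236 ≈ 1320.0*I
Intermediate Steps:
g = 0
B(Z, N) = -15 - (N + Z)**2 (B(Z, N) = -15 - (Z + N)**2 = -15 - (N + Z)**2)
M(f, C) = -3/(324 + C) (M(f, C) = (0 - 3)/(C + 324) = -3/(324 + C))
sqrt(M(94, 620) + B(694, 626)) = sqrt(-3/(324 + 620) + (-15 - (626 + 694)**2)) = sqrt(-3/944 + (-15 - 1*1320**2)) = sqrt(-3*1/944 + (-15 - 1*1742400)) = sqrt(-3/944 + (-15 - 1742400)) = sqrt(-3/944 - 1742415) = sqrt(-1644839763/944) = I*sqrt(97045546017)/236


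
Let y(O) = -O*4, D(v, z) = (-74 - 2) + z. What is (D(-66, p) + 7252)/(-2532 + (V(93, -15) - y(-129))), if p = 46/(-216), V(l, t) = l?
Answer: -154997/63828 ≈ -2.4284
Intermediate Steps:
p = -23/108 (p = 46*(-1/216) = -23/108 ≈ -0.21296)
D(v, z) = -76 + z
y(O) = -4*O
(D(-66, p) + 7252)/(-2532 + (V(93, -15) - y(-129))) = ((-76 - 23/108) + 7252)/(-2532 + (93 - (-4)*(-129))) = (-8231/108 + 7252)/(-2532 + (93 - 1*516)) = 774985/(108*(-2532 + (93 - 516))) = 774985/(108*(-2532 - 423)) = (774985/108)/(-2955) = (774985/108)*(-1/2955) = -154997/63828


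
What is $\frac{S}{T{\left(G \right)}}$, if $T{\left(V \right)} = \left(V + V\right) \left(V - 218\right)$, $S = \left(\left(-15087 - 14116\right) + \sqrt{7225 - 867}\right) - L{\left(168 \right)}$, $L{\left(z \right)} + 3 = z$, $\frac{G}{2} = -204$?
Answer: $- \frac{3671}{63852} + \frac{\sqrt{22}}{30048} \approx -0.057336$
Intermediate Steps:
$G = -408$ ($G = 2 \left(-204\right) = -408$)
$L{\left(z \right)} = -3 + z$
$S = -29368 + 17 \sqrt{22}$ ($S = \left(\left(-15087 - 14116\right) + \sqrt{7225 - 867}\right) - \left(-3 + 168\right) = \left(-29203 + \sqrt{6358}\right) - 165 = \left(-29203 + 17 \sqrt{22}\right) - 165 = -29368 + 17 \sqrt{22} \approx -29288.0$)
$T{\left(V \right)} = 2 V \left(-218 + V\right)$
$\frac{S}{T{\left(G \right)}} = \frac{-29368 + 17 \sqrt{22}}{2 \left(-408\right) \left(-218 - 408\right)} = \frac{-29368 + 17 \sqrt{22}}{2 \left(-408\right) \left(-626\right)} = \frac{-29368 + 17 \sqrt{22}}{510816} = \left(-29368 + 17 \sqrt{22}\right) \frac{1}{510816} = - \frac{3671}{63852} + \frac{\sqrt{22}}{30048}$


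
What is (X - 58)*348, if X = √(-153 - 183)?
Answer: -20184 + 1392*I*√21 ≈ -20184.0 + 6378.9*I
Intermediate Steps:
X = 4*I*√21 (X = √(-336) = 4*I*√21 ≈ 18.33*I)
(X - 58)*348 = (4*I*√21 - 58)*348 = (-58 + 4*I*√21)*348 = -20184 + 1392*I*√21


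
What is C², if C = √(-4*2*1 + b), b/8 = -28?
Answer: -232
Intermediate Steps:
b = -224 (b = 8*(-28) = -224)
C = 2*I*√58 (C = √(-4*2*1 - 224) = √(-8*1 - 224) = √(-8 - 224) = √(-232) = 2*I*√58 ≈ 15.232*I)
C² = (2*I*√58)² = -232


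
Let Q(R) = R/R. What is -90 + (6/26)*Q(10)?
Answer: -1167/13 ≈ -89.769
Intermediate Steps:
Q(R) = 1
-90 + (6/26)*Q(10) = -90 + (6/26)*1 = -90 + (6*(1/26))*1 = -90 + (3/13)*1 = -90 + 3/13 = -1167/13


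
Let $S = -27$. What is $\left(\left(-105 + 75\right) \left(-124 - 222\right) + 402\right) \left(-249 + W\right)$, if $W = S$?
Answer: $-2975832$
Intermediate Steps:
$W = -27$
$\left(\left(-105 + 75\right) \left(-124 - 222\right) + 402\right) \left(-249 + W\right) = \left(\left(-105 + 75\right) \left(-124 - 222\right) + 402\right) \left(-249 - 27\right) = \left(\left(-30\right) \left(-346\right) + 402\right) \left(-276\right) = \left(10380 + 402\right) \left(-276\right) = 10782 \left(-276\right) = -2975832$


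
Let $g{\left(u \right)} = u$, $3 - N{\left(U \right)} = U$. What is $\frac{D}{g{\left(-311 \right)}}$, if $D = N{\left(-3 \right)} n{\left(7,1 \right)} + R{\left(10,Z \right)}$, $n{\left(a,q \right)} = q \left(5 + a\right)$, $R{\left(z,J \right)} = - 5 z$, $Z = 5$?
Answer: $- \frac{22}{311} \approx -0.07074$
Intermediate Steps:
$N{\left(U \right)} = 3 - U$
$D = 22$ ($D = \left(3 - -3\right) 1 \left(5 + 7\right) - 50 = \left(3 + 3\right) 1 \cdot 12 - 50 = 6 \cdot 12 - 50 = 72 - 50 = 22$)
$\frac{D}{g{\left(-311 \right)}} = \frac{22}{-311} = 22 \left(- \frac{1}{311}\right) = - \frac{22}{311}$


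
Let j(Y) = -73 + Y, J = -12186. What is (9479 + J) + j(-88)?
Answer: -2868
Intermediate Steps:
(9479 + J) + j(-88) = (9479 - 12186) + (-73 - 88) = -2707 - 161 = -2868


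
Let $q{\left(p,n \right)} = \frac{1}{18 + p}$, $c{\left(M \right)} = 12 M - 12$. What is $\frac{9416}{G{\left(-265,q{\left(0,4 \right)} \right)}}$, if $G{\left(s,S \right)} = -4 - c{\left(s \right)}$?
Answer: $\frac{2354}{797} \approx 2.9536$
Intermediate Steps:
$c{\left(M \right)} = -12 + 12 M$
$G{\left(s,S \right)} = 8 - 12 s$ ($G{\left(s,S \right)} = -4 - \left(-12 + 12 s\right) = 8 - 12 s$)
$\frac{9416}{G{\left(-265,q{\left(0,4 \right)} \right)}} = \frac{9416}{8 - -3180} = \frac{9416}{8 + 3180} = \frac{9416}{3188} = 9416 \cdot \frac{1}{3188} = \frac{2354}{797}$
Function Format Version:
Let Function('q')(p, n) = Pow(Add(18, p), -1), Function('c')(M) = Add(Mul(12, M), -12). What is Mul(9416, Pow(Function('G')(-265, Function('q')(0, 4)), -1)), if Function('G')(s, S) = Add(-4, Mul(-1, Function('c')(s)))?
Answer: Rational(2354, 797) ≈ 2.9536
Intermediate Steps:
Function('c')(M) = Add(-12, Mul(12, M))
Function('G')(s, S) = Add(8, Mul(-12, s)) (Function('G')(s, S) = Add(-4, Mul(-1, Add(-12, Mul(12, s)))) = Add(-4, Add(12, Mul(-12, s))) = Add(8, Mul(-12, s)))
Mul(9416, Pow(Function('G')(-265, Function('q')(0, 4)), -1)) = Mul(9416, Pow(Add(8, Mul(-12, -265)), -1)) = Mul(9416, Pow(Add(8, 3180), -1)) = Mul(9416, Pow(3188, -1)) = Mul(9416, Rational(1, 3188)) = Rational(2354, 797)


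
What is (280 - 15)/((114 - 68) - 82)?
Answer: -265/36 ≈ -7.3611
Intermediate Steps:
(280 - 15)/((114 - 68) - 82) = 265/(46 - 82) = 265/(-36) = 265*(-1/36) = -265/36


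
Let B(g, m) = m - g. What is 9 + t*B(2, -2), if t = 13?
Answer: -43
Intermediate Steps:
9 + t*B(2, -2) = 9 + 13*(-2 - 1*2) = 9 + 13*(-2 - 2) = 9 + 13*(-4) = 9 - 52 = -43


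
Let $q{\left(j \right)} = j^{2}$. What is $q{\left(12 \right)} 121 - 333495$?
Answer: $-316071$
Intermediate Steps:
$q{\left(12 \right)} 121 - 333495 = 12^{2} \cdot 121 - 333495 = 144 \cdot 121 - 333495 = 17424 - 333495 = -316071$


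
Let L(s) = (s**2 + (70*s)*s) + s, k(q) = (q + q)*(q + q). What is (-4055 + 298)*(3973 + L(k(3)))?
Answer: -360765925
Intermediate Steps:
k(q) = 4*q**2 (k(q) = (2*q)*(2*q) = 4*q**2)
L(s) = s + 71*s**2 (L(s) = (s**2 + 70*s**2) + s = 71*s**2 + s = s + 71*s**2)
(-4055 + 298)*(3973 + L(k(3))) = (-4055 + 298)*(3973 + (4*3**2)*(1 + 71*(4*3**2))) = -3757*(3973 + (4*9)*(1 + 71*(4*9))) = -3757*(3973 + 36*(1 + 71*36)) = -3757*(3973 + 36*(1 + 2556)) = -3757*(3973 + 36*2557) = -3757*(3973 + 92052) = -3757*96025 = -360765925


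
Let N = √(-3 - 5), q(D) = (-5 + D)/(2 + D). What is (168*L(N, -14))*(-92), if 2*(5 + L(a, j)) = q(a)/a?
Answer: 966*(-76*I + 75*√2)/(√2 - I) ≈ 72772.0 - 455.38*I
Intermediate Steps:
q(D) = (-5 + D)/(2 + D)
N = 2*I*√2 (N = √(-8) = 2*I*√2 ≈ 2.8284*I)
L(a, j) = -5 + (-5 + a)/(2*a*(2 + a)) (L(a, j) = -5 + (((-5 + a)/(2 + a))/a)/2 = -5 + ((-5 + a)/(a*(2 + a)))/2 = -5 + (-5 + a)/(2*a*(2 + a)))
(168*L(N, -14))*(-92) = (168*((-5 + 2*I*√2 - 10*2*I*√2*(2 + 2*I*√2))/(2*((2*I*√2))*(2 + 2*I*√2))))*(-92) = (168*((-I*√2/4)*(-5 + 2*I*√2 - 20*I*√2*(2 + 2*I*√2))/(2*(2 + 2*I*√2))))*(-92) = (168*(-I*√2*(-5 + 2*I*√2 - 20*I*√2*(2 + 2*I*√2))/(8*(2 + 2*I*√2))))*(-92) = -21*I*√2*(-5 + 2*I*√2 - 20*I*√2*(2 + 2*I*√2))/(2 + 2*I*√2)*(-92) = 1932*I*√2*(-5 + 2*I*√2 - 20*I*√2*(2 + 2*I*√2))/(2 + 2*I*√2)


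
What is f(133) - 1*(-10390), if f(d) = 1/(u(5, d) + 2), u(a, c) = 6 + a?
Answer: 135071/13 ≈ 10390.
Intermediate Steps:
f(d) = 1/13 (f(d) = 1/((6 + 5) + 2) = 1/(11 + 2) = 1/13)
f(133) - 1*(-10390) = 1/13 - 1*(-10390) = 1/13 + 10390 = 135071/13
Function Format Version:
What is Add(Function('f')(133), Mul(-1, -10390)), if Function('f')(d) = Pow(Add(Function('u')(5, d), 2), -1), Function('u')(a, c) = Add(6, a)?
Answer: Rational(135071, 13) ≈ 10390.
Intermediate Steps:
Function('f')(d) = Rational(1, 13) (Function('f')(d) = Pow(Add(Add(6, 5), 2), -1) = Pow(Add(11, 2), -1) = Pow(13, -1) = Rational(1, 13))
Add(Function('f')(133), Mul(-1, -10390)) = Add(Rational(1, 13), Mul(-1, -10390)) = Add(Rational(1, 13), 10390) = Rational(135071, 13)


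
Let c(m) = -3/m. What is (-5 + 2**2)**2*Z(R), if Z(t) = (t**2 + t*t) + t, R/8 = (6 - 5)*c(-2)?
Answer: 300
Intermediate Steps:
R = 12 (R = 8*((6 - 5)*(-3/(-2))) = 8*(1*(-3*(-1/2))) = 8*(1*(3/2)) = 8*(3/2) = 12)
Z(t) = t + 2*t**2 (Z(t) = (t**2 + t**2) + t = 2*t**2 + t = t + 2*t**2)
(-5 + 2**2)**2*Z(R) = (-5 + 2**2)**2*(12*(1 + 2*12)) = (-5 + 4)**2*(12*(1 + 24)) = (-1)**2*(12*25) = 1*300 = 300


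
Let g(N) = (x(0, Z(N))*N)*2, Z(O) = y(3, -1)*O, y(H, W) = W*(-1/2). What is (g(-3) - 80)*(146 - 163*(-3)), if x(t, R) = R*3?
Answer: -33655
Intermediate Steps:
y(H, W) = -W/2 (y(H, W) = W*(-1*½) = W*(-½) = -W/2)
Z(O) = O/2 (Z(O) = (-½*(-1))*O = O/2)
x(t, R) = 3*R
g(N) = 3*N² (g(N) = ((3*(N/2))*N)*2 = ((3*N/2)*N)*2 = (3*N²/2)*2 = 3*N²)
(g(-3) - 80)*(146 - 163*(-3)) = (3*(-3)² - 80)*(146 - 163*(-3)) = (3*9 - 80)*(146 + 489) = (27 - 80)*635 = -53*635 = -33655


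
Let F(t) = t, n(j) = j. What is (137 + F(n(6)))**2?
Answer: 20449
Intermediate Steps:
(137 + F(n(6)))**2 = (137 + 6)**2 = 143**2 = 20449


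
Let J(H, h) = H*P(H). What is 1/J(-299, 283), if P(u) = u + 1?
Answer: 1/89102 ≈ 1.1223e-5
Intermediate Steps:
P(u) = 1 + u
J(H, h) = H*(1 + H)
1/J(-299, 283) = 1/(-299*(1 - 299)) = 1/(-299*(-298)) = 1/89102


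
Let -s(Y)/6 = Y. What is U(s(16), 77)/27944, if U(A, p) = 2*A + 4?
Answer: -47/6986 ≈ -0.0067277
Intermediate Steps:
s(Y) = -6*Y
U(A, p) = 4 + 2*A
U(s(16), 77)/27944 = (4 + 2*(-6*16))/27944 = (4 + 2*(-96))*(1/27944) = (4 - 192)*(1/27944) = -188*1/27944 = -47/6986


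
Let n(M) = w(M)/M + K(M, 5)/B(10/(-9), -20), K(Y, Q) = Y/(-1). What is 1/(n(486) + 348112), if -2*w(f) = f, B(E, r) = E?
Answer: 10/3485489 ≈ 2.8690e-6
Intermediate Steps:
w(f) = -f/2
K(Y, Q) = -Y (K(Y, Q) = Y*(-1) = -Y)
n(M) = -1/2 + 9*M/10 (n(M) = (-M/2)/M + (-M)/((10/(-9))) = -1/2 + (-M)/((10*(-1/9))) = -1/2 + (-M)/(-10/9) = -1/2 - M*(-9/10) = -1/2 + 9*M/10)
1/(n(486) + 348112) = 1/((-1/2 + (9/10)*486) + 348112) = 1/((-1/2 + 2187/5) + 348112) = 1/(4369/10 + 348112) = 1/(3485489/10) = 10/3485489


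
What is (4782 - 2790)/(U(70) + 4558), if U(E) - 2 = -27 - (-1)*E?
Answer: 1992/4603 ≈ 0.43276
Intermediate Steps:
U(E) = -25 + E (U(E) = 2 + (-27 - (-1)*E) = 2 + (-27 + E) = -25 + E)
(4782 - 2790)/(U(70) + 4558) = (4782 - 2790)/((-25 + 70) + 4558) = 1992/(45 + 4558) = 1992/4603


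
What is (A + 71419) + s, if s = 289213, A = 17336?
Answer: 377968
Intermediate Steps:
(A + 71419) + s = (17336 + 71419) + 289213 = 88755 + 289213 = 377968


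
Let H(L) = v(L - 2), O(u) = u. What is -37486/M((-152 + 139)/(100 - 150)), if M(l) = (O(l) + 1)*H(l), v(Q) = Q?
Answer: 93715000/5481 ≈ 17098.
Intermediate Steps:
H(L) = -2 + L (H(L) = L - 2 = -2 + L)
M(l) = (1 + l)*(-2 + l) (M(l) = (l + 1)*(-2 + l) = (1 + l)*(-2 + l))
-37486/M((-152 + 139)/(100 - 150)) = -37486*1/((1 + (-152 + 139)/(100 - 150))*(-2 + (-152 + 139)/(100 - 150))) = -37486*1/((1 - 13/(-50))*(-2 - 13/(-50))) = -37486*1/((1 - 13*(-1/50))*(-2 - 13*(-1/50))) = -37486*1/((1 + 13/50)*(-2 + 13/50)) = -37486/((63/50)*(-87/50)) = -37486/(-5481/2500) = -37486*(-2500/5481) = 93715000/5481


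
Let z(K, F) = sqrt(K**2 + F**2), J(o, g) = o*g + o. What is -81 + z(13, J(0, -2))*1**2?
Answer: -68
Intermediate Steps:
J(o, g) = o + g*o (J(o, g) = g*o + o = o + g*o)
z(K, F) = sqrt(F**2 + K**2)
-81 + z(13, J(0, -2))*1**2 = -81 + sqrt((0*(1 - 2))**2 + 13**2)*1**2 = -81 + sqrt((0*(-1))**2 + 169)*1 = -81 + sqrt(0**2 + 169)*1 = -81 + sqrt(0 + 169)*1 = -81 + sqrt(169)*1 = -81 + 13*1 = -81 + 13 = -68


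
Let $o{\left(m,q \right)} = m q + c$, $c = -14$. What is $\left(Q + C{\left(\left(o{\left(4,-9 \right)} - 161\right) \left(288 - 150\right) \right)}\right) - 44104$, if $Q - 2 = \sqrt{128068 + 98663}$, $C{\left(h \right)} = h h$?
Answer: $847813822 + \sqrt{226731} \approx 8.4781 \cdot 10^{8}$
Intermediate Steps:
$o{\left(m,q \right)} = -14 + m q$ ($o{\left(m,q \right)} = m q - 14 = -14 + m q$)
$C{\left(h \right)} = h^{2}$
$Q = 2 + \sqrt{226731}$ ($Q = 2 + \sqrt{128068 + 98663} = 2 + \sqrt{226731} \approx 478.16$)
$\left(Q + C{\left(\left(o{\left(4,-9 \right)} - 161\right) \left(288 - 150\right) \right)}\right) - 44104 = \left(\left(2 + \sqrt{226731}\right) + \left(\left(\left(-14 + 4 \left(-9\right)\right) - 161\right) \left(288 - 150\right)\right)^{2}\right) - 44104 = \left(\left(2 + \sqrt{226731}\right) + \left(\left(\left(-14 - 36\right) - 161\right) 138\right)^{2}\right) - 44104 = \left(\left(2 + \sqrt{226731}\right) + \left(\left(-50 - 161\right) 138\right)^{2}\right) - 44104 = \left(\left(2 + \sqrt{226731}\right) + \left(\left(-211\right) 138\right)^{2}\right) - 44104 = \left(\left(2 + \sqrt{226731}\right) + \left(-29118\right)^{2}\right) - 44104 = \left(\left(2 + \sqrt{226731}\right) + 847857924\right) - 44104 = \left(847857926 + \sqrt{226731}\right) - 44104 = 847813822 + \sqrt{226731}$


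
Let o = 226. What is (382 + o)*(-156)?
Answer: -94848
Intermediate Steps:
(382 + o)*(-156) = (382 + 226)*(-156) = 608*(-156) = -94848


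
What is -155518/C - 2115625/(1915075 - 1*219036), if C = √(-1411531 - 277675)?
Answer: -2115625/1696039 + 77759*I*√1689206/844603 ≈ -1.2474 + 119.66*I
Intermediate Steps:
C = I*√1689206 (C = √(-1689206) = I*√1689206 ≈ 1299.7*I)
-155518/C - 2115625/(1915075 - 1*219036) = -155518*(-I*√1689206/1689206) - 2115625/(1915075 - 1*219036) = -(-77759)*I*√1689206/844603 - 2115625/(1915075 - 219036) = 77759*I*√1689206/844603 - 2115625/1696039 = -2115625/1696039 + 77759*I*√1689206/844603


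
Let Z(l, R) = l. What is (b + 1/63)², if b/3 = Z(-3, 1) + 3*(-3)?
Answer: 5139289/3969 ≈ 1294.9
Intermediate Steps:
b = -36 (b = 3*(-3 + 3*(-3)) = 3*(-3 - 9) = 3*(-12) = -36)
(b + 1/63)² = (-36 + 1/63)² = (-2267/63)² = 5139289/3969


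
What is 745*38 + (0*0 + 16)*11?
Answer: 28486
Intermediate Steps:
745*38 + (0*0 + 16)*11 = 28310 + (0 + 16)*11 = 28310 + 16*11 = 28310 + 176 = 28486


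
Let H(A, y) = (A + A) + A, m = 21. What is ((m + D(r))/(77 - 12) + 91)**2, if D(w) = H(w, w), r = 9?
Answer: 35557369/4225 ≈ 8415.9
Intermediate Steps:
H(A, y) = 3*A (H(A, y) = 2*A + A = 3*A)
D(w) = 3*w
((m + D(r))/(77 - 12) + 91)**2 = ((21 + 3*9)/(77 - 12) + 91)**2 = ((21 + 27)/65 + 91)**2 = (48*(1/65) + 91)**2 = (48/65 + 91)**2 = (5963/65)**2 = 35557369/4225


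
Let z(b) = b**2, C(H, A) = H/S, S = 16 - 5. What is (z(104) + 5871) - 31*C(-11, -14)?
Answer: 16718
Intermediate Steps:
S = 11
C(H, A) = H/11
(z(104) + 5871) - 31*C(-11, -14) = (104**2 + 5871) - 31*(-11)/11 = (10816 + 5871) - 31*(-1) = 16687 + 31 = 16718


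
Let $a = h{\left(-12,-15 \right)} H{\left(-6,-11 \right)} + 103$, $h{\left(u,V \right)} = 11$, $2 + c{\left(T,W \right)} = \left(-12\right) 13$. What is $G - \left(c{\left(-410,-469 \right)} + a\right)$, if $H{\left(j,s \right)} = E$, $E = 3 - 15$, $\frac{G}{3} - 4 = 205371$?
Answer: $616312$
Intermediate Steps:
$G = 616125$ ($G = 12 + 3 \cdot 205371 = 12 + 616113 = 616125$)
$E = -12$ ($E = 3 - 15 = -12$)
$H{\left(j,s \right)} = -12$
$c{\left(T,W \right)} = -158$ ($c{\left(T,W \right)} = -2 - 156 = -158$)
$a = -29$ ($a = 11 \left(-12\right) + 103 = -132 + 103 = -29$)
$G - \left(c{\left(-410,-469 \right)} + a\right) = 616125 - \left(-158 - 29\right) = 616125 - -187 = 616125 + 187 = 616312$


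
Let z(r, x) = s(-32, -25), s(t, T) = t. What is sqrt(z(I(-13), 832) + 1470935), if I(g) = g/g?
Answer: sqrt(1470903) ≈ 1212.8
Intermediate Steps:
I(g) = 1
z(r, x) = -32
sqrt(z(I(-13), 832) + 1470935) = sqrt(-32 + 1470935) = sqrt(1470903)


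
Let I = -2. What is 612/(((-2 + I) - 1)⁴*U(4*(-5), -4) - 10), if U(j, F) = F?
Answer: -306/1255 ≈ -0.24382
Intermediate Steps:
612/(((-2 + I) - 1)⁴*U(4*(-5), -4) - 10) = 612/(((-2 - 2) - 1)⁴*(-4) - 10) = 612/((-4 - 1)⁴*(-4) - 10) = 612/((-5)⁴*(-4) - 10) = 612/(625*(-4) - 10) = 612/(-2500 - 10) = 612/(-2510) = 612*(-1/2510) = -306/1255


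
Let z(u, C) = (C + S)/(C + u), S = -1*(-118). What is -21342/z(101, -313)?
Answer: -1508168/65 ≈ -23203.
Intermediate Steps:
S = 118
z(u, C) = (118 + C)/(C + u) (z(u, C) = (C + 118)/(C + u) = (118 + C)/(C + u))
-21342/z(101, -313) = -21342*(-313 + 101)/(118 - 313) = -21342/(-195/(-212)) = -21342/((-1/212*(-195))) = -21342/195/212 = -21342*212/195 = -1508168/65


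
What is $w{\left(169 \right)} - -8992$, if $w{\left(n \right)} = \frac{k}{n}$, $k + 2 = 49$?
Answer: $\frac{1519695}{169} \approx 8992.3$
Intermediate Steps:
$k = 47$ ($k = -2 + 49 = 47$)
$w{\left(n \right)} = \frac{47}{n}$
$w{\left(169 \right)} - -8992 = \frac{47}{169} - -8992 = 47 \cdot \frac{1}{169} + 8992 = \frac{47}{169} + 8992 = \frac{1519695}{169}$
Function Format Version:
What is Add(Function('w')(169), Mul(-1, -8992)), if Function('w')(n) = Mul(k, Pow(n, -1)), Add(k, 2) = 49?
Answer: Rational(1519695, 169) ≈ 8992.3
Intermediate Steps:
k = 47 (k = Add(-2, 49) = 47)
Function('w')(n) = Mul(47, Pow(n, -1))
Add(Function('w')(169), Mul(-1, -8992)) = Add(Mul(47, Pow(169, -1)), Mul(-1, -8992)) = Add(Mul(47, Rational(1, 169)), 8992) = Add(Rational(47, 169), 8992) = Rational(1519695, 169)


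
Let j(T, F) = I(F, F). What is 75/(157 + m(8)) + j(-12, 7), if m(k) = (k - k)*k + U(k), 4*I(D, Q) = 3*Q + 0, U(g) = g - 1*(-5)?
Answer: 387/68 ≈ 5.6912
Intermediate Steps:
U(g) = 5 + g (U(g) = g + 5 = 5 + g)
I(D, Q) = 3*Q/4 (I(D, Q) = (3*Q + 0)/4 = (3*Q)/4 = 3*Q/4)
j(T, F) = 3*F/4
m(k) = 5 + k (m(k) = (k - k)*k + (5 + k) = 0*k + (5 + k) = 0 + (5 + k) = 5 + k)
75/(157 + m(8)) + j(-12, 7) = 75/(157 + (5 + 8)) + (¾)*7 = 75/(157 + 13) + 21/4 = 75/170 + 21/4 = (1/170)*75 + 21/4 = 15/34 + 21/4 = 387/68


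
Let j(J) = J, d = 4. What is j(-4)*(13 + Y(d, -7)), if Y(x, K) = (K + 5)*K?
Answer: -108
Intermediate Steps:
Y(x, K) = K*(5 + K) (Y(x, K) = (5 + K)*K = K*(5 + K))
j(-4)*(13 + Y(d, -7)) = -4*(13 - 7*(5 - 7)) = -4*(13 - 7*(-2)) = -4*(13 + 14) = -4*27 = -108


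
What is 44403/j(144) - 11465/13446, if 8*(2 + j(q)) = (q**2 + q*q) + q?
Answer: 268712369/34959600 ≈ 7.6864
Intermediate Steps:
j(q) = -2 + q**2/4 + q/8 (j(q) = -2 + ((q**2 + q*q) + q)/8 = -2 + ((q**2 + q**2) + q)/8 = -2 + (2*q**2 + q)/8 = -2 + (q + 2*q**2)/8 = -2 + (q**2/4 + q/8) = -2 + q**2/4 + q/8)
44403/j(144) - 11465/13446 = 44403/(-2 + (1/4)*144**2 + (1/8)*144) - 11465/13446 = 44403/(-2 + (1/4)*20736 + 18) - 11465*1/13446 = 44403/(-2 + 5184 + 18) - 11465/13446 = 44403/5200 - 11465/13446 = 268712369/34959600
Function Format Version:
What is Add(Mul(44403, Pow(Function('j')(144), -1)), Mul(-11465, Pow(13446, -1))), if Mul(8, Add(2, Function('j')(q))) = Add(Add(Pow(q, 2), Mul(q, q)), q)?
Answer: Rational(268712369, 34959600) ≈ 7.6864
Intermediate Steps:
Function('j')(q) = Add(-2, Mul(Rational(1, 4), Pow(q, 2)), Mul(Rational(1, 8), q)) (Function('j')(q) = Add(-2, Mul(Rational(1, 8), Add(Add(Pow(q, 2), Mul(q, q)), q))) = Add(-2, Mul(Rational(1, 8), Add(Add(Pow(q, 2), Pow(q, 2)), q))) = Add(-2, Mul(Rational(1, 8), Add(Mul(2, Pow(q, 2)), q))) = Add(-2, Mul(Rational(1, 8), Add(q, Mul(2, Pow(q, 2))))) = Add(-2, Add(Mul(Rational(1, 4), Pow(q, 2)), Mul(Rational(1, 8), q))) = Add(-2, Mul(Rational(1, 4), Pow(q, 2)), Mul(Rational(1, 8), q)))
Add(Mul(44403, Pow(Function('j')(144), -1)), Mul(-11465, Pow(13446, -1))) = Add(Mul(44403, Pow(Add(-2, Mul(Rational(1, 4), Pow(144, 2)), Mul(Rational(1, 8), 144)), -1)), Mul(-11465, Pow(13446, -1))) = Add(Mul(44403, Pow(Add(-2, Mul(Rational(1, 4), 20736), 18), -1)), Mul(-11465, Rational(1, 13446))) = Add(Mul(44403, Pow(Add(-2, 5184, 18), -1)), Rational(-11465, 13446)) = Add(Mul(44403, Pow(5200, -1)), Rational(-11465, 13446)) = Add(Mul(44403, Rational(1, 5200)), Rational(-11465, 13446)) = Add(Rational(44403, 5200), Rational(-11465, 13446)) = Rational(268712369, 34959600)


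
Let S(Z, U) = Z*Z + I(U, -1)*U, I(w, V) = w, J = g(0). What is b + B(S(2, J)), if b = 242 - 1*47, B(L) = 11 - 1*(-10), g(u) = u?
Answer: 216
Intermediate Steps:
J = 0
S(Z, U) = U**2 + Z**2 (S(Z, U) = Z*Z + U*U = Z**2 + U**2 = U**2 + Z**2)
B(L) = 21 (B(L) = 11 + 10 = 21)
b = 195 (b = 242 - 47 = 195)
b + B(S(2, J)) = 195 + 21 = 216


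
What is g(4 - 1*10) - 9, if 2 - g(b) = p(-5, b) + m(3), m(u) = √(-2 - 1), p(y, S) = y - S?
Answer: -8 - I*√3 ≈ -8.0 - 1.732*I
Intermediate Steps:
m(u) = I*√3 (m(u) = √(-3) = I*√3)
g(b) = 7 + b - I*√3 (g(b) = 2 - ((-5 - b) + I*√3) = 2 - (-5 - b + I*√3) = 2 + (5 + b - I*√3) = 7 + b - I*√3)
g(4 - 1*10) - 9 = (7 + (4 - 1*10) - I*√3) - 9 = (7 + (4 - 10) - I*√3) - 9 = (7 - 6 - I*√3) - 9 = (1 - I*√3) - 9 = -8 - I*√3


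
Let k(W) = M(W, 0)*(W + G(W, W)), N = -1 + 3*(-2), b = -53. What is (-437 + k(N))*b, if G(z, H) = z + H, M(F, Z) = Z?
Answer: 23161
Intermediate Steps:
G(z, H) = H + z
N = -7 (N = -1 - 6 = -7)
k(W) = 0 (k(W) = 0*(W + (W + W)) = 0*(W + 2*W) = 0*(3*W) = 0)
(-437 + k(N))*b = (-437 + 0)*(-53) = -437*(-53) = 23161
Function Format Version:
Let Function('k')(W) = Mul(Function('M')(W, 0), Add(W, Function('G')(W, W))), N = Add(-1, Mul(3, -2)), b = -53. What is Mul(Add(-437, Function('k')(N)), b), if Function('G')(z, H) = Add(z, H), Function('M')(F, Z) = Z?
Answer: 23161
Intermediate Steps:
Function('G')(z, H) = Add(H, z)
N = -7 (N = Add(-1, -6) = -7)
Function('k')(W) = 0 (Function('k')(W) = Mul(0, Add(W, Add(W, W))) = Mul(0, Add(W, Mul(2, W))) = Mul(0, Mul(3, W)) = 0)
Mul(Add(-437, Function('k')(N)), b) = Mul(Add(-437, 0), -53) = Mul(-437, -53) = 23161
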